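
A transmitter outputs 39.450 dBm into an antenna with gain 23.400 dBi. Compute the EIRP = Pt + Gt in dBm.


EIRP = Pt + Gt = 39.450 + 23.400 = 62.85 dBm

62.85 dBm


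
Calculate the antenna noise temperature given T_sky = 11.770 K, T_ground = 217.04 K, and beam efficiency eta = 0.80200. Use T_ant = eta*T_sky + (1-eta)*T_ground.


T_ant = 0.80200 * 11.770 + (1 - 0.80200) * 217.04 = 52.41 K

52.41 K


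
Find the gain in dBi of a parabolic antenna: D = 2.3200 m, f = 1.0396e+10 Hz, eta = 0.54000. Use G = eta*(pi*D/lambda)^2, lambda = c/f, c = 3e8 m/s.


lambda = c / f = 3.0000e+08 / 1.0396e+10 = 0.02885725 m
G_linear = 0.54000 * (pi * 2.3200 / 0.02885725)^2 = 34447.65
G_dBi = 10 * log10(34447.65) = 45.37 dBi

45.37 dBi


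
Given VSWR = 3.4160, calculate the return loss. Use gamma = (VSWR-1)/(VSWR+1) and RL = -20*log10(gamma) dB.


gamma = (3.4160 - 1) / (3.4160 + 1) = 0.5471014
RL = -20 * log10(0.5471014) = 5.239 dB

5.239 dB


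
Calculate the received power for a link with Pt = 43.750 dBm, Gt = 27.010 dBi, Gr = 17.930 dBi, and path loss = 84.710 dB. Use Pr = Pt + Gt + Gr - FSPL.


Pr = 43.750 + 27.010 + 17.930 - 84.710 = 3.98 dBm

3.98 dBm


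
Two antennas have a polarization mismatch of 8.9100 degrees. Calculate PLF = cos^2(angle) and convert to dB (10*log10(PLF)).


PLF_linear = cos^2(8.9100 deg) = 0.9760113
PLF_dB = 10 * log10(0.9760113) = -0.1055 dB

-0.1055 dB


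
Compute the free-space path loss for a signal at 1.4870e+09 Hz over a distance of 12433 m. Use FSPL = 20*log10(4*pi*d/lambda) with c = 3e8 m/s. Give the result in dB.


lambda = c / f = 3.0000e+08 / 1.4870e+09 = 0.2017485 m
FSPL = 20 * log10(4*pi*12433/0.2017485) = 117.8 dB

117.8 dB


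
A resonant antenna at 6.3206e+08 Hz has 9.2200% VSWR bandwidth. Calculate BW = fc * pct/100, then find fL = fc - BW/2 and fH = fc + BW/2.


BW = 6.3206e+08 * 9.2200/100 = 5.827593e+07 Hz
fL = 6.3206e+08 - 5.827593e+07/2 = 6.029e+08 Hz
fH = 6.3206e+08 + 5.827593e+07/2 = 6.612e+08 Hz

BW=5.828e+07 Hz, fL=6.029e+08 Hz, fH=6.612e+08 Hz


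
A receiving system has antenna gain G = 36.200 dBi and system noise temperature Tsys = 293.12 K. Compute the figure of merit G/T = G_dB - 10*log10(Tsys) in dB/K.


G/T = 36.200 - 10*log10(293.12) = 36.200 - 24.67045 = 11.53 dB/K

11.53 dB/K


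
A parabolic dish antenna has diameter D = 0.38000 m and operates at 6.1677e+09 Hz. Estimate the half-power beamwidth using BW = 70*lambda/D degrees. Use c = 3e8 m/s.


lambda = c / f = 3.0000e+08 / 6.1677e+09 = 0.04864050 m
BW = 70 * 0.04864050 / 0.38000 = 8.960 deg

8.960 deg


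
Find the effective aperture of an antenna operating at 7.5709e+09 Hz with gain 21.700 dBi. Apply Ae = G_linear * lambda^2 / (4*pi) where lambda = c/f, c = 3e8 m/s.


lambda = c / f = 3.0000e+08 / 7.5709e+09 = 0.03962541 m
G_linear = 10^(21.700/10) = 147.9108
Ae = G_linear * lambda^2 / (4*pi) = 147.9108 * 0.03962541^2 / (4*pi) = 0.01848 m^2

0.01848 m^2


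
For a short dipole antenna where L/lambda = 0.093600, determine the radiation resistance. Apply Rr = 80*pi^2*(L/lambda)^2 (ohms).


Rr = 80 * pi^2 * (0.093600)^2 = 80 * 9.869604 * 8.760960e-03 = 6.917 ohm

6.917 ohm


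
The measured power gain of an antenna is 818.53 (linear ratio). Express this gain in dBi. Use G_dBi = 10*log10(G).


G_dBi = 10 * log10(818.53) = 29.13 dBi

29.13 dBi


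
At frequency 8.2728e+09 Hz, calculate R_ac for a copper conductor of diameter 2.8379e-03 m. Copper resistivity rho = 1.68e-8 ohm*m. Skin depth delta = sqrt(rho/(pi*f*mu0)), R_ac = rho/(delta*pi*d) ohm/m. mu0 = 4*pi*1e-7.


delta = sqrt(1.68e-8 / (pi * 8.2728e+09 * 4*pi*1e-7)) = 7.172136e-07 m
R_ac = 1.68e-8 / (7.172136e-07 * pi * 2.8379e-03) = 2.627 ohm/m

2.627 ohm/m


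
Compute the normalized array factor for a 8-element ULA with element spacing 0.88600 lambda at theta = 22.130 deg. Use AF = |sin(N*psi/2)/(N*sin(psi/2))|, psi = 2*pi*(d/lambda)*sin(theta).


psi = 2*pi*0.88600*sin(22.130 deg) = 2.097104 rad
AF = |sin(8*2.097104/2) / (8*sin(2.097104/2))| = 0.1241

0.1241


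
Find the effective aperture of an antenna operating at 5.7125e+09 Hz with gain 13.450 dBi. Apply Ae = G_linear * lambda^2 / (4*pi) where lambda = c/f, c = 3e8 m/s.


lambda = c / f = 3.0000e+08 / 5.7125e+09 = 0.05251641 m
G_linear = 10^(13.450/10) = 22.13095
Ae = G_linear * lambda^2 / (4*pi) = 22.13095 * 0.05251641^2 / (4*pi) = 4.857e-03 m^2

4.857e-03 m^2


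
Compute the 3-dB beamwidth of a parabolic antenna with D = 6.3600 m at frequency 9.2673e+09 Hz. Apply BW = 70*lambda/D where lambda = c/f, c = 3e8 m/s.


lambda = c / f = 3.0000e+08 / 9.2673e+09 = 0.03237189 m
BW = 70 * 0.03237189 / 6.3600 = 0.3563 deg

0.3563 deg


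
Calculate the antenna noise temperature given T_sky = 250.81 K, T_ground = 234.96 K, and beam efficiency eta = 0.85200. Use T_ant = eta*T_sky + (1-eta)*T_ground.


T_ant = 0.85200 * 250.81 + (1 - 0.85200) * 234.96 = 248.5 K

248.5 K


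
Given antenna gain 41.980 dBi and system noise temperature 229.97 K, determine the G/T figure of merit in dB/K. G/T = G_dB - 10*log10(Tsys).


G/T = 41.980 - 10*log10(229.97) = 41.980 - 23.61671 = 18.36 dB/K

18.36 dB/K


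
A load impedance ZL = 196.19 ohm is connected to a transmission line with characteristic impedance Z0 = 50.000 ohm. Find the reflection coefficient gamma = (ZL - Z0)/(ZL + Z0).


gamma = (196.19 - 50.000) / (196.19 + 50.000) = 0.5938

0.5938


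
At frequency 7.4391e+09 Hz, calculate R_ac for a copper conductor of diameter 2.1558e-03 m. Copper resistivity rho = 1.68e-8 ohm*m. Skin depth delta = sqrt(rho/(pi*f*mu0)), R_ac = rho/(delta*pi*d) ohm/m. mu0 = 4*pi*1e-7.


delta = sqrt(1.68e-8 / (pi * 7.4391e+09 * 4*pi*1e-7)) = 7.563357e-07 m
R_ac = 1.68e-8 / (7.563357e-07 * pi * 2.1558e-03) = 3.280 ohm/m

3.280 ohm/m


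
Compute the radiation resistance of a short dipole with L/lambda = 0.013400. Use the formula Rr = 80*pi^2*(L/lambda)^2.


Rr = 80 * pi^2 * (0.013400)^2 = 80 * 9.869604 * 1.795600e-04 = 0.1418 ohm

0.1418 ohm


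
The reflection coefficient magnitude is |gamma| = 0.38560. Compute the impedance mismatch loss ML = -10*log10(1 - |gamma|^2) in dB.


ML = -10 * log10(1 - 0.38560^2) = -10 * log10(0.85131264) = 0.6991 dB

0.6991 dB


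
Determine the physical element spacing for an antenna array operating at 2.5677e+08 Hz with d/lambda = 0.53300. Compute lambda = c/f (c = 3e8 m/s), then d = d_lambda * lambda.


lambda = c / f = 3.0000e+08 / 2.5677e+08 = 1.168361 m
d = 0.53300 * 1.168361 = 0.6227 m

0.6227 m


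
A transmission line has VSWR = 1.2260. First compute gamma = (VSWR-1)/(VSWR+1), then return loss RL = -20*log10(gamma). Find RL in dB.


gamma = (1.2260 - 1) / (1.2260 + 1) = 0.1015274
RL = -20 * log10(0.1015274) = 19.87 dB

19.87 dB


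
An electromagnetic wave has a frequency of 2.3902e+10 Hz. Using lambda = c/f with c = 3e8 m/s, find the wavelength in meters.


lambda = c / f = 3.0000e+08 / 2.3902e+10 = 0.01255 m

0.01255 m


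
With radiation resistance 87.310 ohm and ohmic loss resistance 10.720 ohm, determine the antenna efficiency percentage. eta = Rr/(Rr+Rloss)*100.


eta = 87.310 / (87.310 + 10.720) * 100 = 89.06%

89.06%


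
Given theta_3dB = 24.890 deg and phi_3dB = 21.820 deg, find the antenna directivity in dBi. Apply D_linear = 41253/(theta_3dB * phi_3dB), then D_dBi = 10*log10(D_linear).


D_linear = 41253 / (24.890 * 21.820) = 75.95842
D_dBi = 10 * log10(75.95842) = 18.81 dBi

18.81 dBi


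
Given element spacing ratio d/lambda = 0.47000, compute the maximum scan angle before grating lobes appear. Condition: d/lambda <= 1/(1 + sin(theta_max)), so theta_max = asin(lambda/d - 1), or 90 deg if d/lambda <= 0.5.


lambda/d - 1 = 1/0.47000 - 1 = 1.127660 >= 1
d/lambda <= 0.5, so the array can scan to endfire without grating lobes: theta_max = 90 deg

90 deg


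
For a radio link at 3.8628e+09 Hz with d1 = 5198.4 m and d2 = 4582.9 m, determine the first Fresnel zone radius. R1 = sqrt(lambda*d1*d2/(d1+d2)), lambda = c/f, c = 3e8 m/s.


lambda = c / f = 3.0000e+08 / 3.8628e+09 = 0.07766387 m
R1 = sqrt(0.07766387 * 5198.4 * 4582.9 / (5198.4 + 4582.9)) = 13.75 m

13.75 m


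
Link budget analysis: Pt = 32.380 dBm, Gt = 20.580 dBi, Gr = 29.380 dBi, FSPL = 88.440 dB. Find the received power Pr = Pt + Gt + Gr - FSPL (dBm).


Pr = 32.380 + 20.580 + 29.380 - 88.440 = -6.10 dBm

-6.10 dBm


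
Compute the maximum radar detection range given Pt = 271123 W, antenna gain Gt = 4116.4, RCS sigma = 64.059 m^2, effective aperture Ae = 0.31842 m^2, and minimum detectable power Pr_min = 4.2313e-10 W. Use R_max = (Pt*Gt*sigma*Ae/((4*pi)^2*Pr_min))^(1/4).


R^4 = 271123*4116.4*64.059*0.31842 / ((4*pi)^2 * 4.2313e-10) = 3.406990e+17
R_max = 3.406990e+17^0.25 = 24160 m

24160 m


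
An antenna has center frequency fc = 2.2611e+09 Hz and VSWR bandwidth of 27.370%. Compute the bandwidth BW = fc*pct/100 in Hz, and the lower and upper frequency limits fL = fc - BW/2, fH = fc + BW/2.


BW = 2.2611e+09 * 27.370/100 = 6.188631e+08 Hz
fL = 2.2611e+09 - 6.188631e+08/2 = 1.952e+09 Hz
fH = 2.2611e+09 + 6.188631e+08/2 = 2.571e+09 Hz

BW=6.189e+08 Hz, fL=1.952e+09 Hz, fH=2.571e+09 Hz


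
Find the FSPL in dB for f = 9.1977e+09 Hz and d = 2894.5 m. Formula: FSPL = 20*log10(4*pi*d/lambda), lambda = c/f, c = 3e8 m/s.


lambda = c / f = 3.0000e+08 / 9.1977e+09 = 0.03261685 m
FSPL = 20 * log10(4*pi*2894.5/0.03261685) = 120.9 dB

120.9 dB


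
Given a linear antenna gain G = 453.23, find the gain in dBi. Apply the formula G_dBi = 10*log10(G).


G_dBi = 10 * log10(453.23) = 26.56 dBi

26.56 dBi


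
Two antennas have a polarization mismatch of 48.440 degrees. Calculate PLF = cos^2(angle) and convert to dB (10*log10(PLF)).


PLF_linear = cos^2(48.440 deg) = 0.4401049
PLF_dB = 10 * log10(0.4401049) = -3.564 dB

-3.564 dB


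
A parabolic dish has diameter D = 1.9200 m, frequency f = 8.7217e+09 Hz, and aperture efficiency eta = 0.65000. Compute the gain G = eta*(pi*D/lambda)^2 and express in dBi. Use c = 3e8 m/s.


lambda = c / f = 3.0000e+08 / 8.7217e+09 = 0.03439696 m
G_linear = 0.65000 * (pi * 1.9200 / 0.03439696)^2 = 19988.28
G_dBi = 10 * log10(19988.28) = 43.01 dBi

43.01 dBi


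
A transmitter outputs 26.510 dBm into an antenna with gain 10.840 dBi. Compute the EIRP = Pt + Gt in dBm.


EIRP = Pt + Gt = 26.510 + 10.840 = 37.35 dBm

37.35 dBm


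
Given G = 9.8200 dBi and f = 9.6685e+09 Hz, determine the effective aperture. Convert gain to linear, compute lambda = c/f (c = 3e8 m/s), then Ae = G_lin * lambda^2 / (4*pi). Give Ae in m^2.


lambda = c / f = 3.0000e+08 / 9.6685e+09 = 0.03102860 m
G_linear = 10^(9.8200/10) = 9.594006
Ae = G_linear * lambda^2 / (4*pi) = 9.594006 * 0.03102860^2 / (4*pi) = 7.350e-04 m^2

7.350e-04 m^2


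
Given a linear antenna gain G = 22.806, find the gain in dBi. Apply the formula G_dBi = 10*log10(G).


G_dBi = 10 * log10(22.806) = 13.58 dBi

13.58 dBi


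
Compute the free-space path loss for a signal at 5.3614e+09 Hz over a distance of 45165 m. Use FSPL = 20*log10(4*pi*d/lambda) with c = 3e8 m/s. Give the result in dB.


lambda = c / f = 3.0000e+08 / 5.3614e+09 = 0.05595553 m
FSPL = 20 * log10(4*pi*45165/0.05595553) = 140.1 dB

140.1 dB


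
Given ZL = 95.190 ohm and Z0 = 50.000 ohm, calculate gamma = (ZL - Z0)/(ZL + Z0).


gamma = (95.190 - 50.000) / (95.190 + 50.000) = 0.3112

0.3112


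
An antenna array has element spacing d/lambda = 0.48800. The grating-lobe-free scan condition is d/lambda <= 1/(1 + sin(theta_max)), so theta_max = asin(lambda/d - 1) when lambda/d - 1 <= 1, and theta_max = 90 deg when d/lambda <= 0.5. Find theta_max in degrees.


lambda/d - 1 = 1/0.48800 - 1 = 1.049180 >= 1
d/lambda <= 0.5, so the array can scan to endfire without grating lobes: theta_max = 90 deg

90 deg


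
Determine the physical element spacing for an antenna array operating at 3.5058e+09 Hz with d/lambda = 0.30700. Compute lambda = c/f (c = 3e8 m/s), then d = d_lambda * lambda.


lambda = c / f = 3.0000e+08 / 3.5058e+09 = 0.08557248 m
d = 0.30700 * 0.08557248 = 0.02627 m

0.02627 m


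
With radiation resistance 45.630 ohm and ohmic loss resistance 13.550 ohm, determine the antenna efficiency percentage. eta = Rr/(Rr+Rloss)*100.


eta = 45.630 / (45.630 + 13.550) * 100 = 77.10%

77.10%


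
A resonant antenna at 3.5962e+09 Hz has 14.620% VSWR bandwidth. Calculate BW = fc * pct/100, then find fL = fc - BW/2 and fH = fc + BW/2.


BW = 3.5962e+09 * 14.620/100 = 5.257644e+08 Hz
fL = 3.5962e+09 - 5.257644e+08/2 = 3.333e+09 Hz
fH = 3.5962e+09 + 5.257644e+08/2 = 3.859e+09 Hz

BW=5.258e+08 Hz, fL=3.333e+09 Hz, fH=3.859e+09 Hz


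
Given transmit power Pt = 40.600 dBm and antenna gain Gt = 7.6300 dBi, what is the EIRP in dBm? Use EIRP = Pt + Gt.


EIRP = Pt + Gt = 40.600 + 7.6300 = 48.23 dBm

48.23 dBm


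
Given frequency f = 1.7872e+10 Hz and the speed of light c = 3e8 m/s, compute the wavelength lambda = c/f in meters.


lambda = c / f = 3.0000e+08 / 1.7872e+10 = 0.01679 m

0.01679 m


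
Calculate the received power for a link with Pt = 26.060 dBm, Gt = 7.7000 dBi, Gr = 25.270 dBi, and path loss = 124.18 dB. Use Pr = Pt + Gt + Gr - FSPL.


Pr = 26.060 + 7.7000 + 25.270 - 124.18 = -65.15 dBm

-65.15 dBm


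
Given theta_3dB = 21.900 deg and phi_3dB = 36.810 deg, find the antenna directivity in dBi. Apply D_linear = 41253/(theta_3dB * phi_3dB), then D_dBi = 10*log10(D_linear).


D_linear = 41253 / (21.900 * 36.810) = 51.17356
D_dBi = 10 * log10(51.17356) = 17.09 dBi

17.09 dBi


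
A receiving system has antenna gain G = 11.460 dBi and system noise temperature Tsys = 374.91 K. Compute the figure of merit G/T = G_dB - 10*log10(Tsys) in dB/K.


G/T = 11.460 - 10*log10(374.91) = 11.460 - 25.73927 = -14.28 dB/K

-14.28 dB/K


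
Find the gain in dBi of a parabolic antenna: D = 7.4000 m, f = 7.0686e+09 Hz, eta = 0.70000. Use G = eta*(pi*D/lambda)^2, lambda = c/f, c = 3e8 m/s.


lambda = c / f = 3.0000e+08 / 7.0686e+09 = 0.04244122 m
G_linear = 0.70000 * (pi * 7.4000 / 0.04244122)^2 = 210032.0
G_dBi = 10 * log10(210032.0) = 53.22 dBi

53.22 dBi


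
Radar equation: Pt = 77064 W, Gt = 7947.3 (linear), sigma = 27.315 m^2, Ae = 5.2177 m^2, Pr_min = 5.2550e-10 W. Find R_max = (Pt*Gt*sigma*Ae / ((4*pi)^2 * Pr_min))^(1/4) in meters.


R^4 = 77064*7947.3*27.315*5.2177 / ((4*pi)^2 * 5.2550e-10) = 1.051863e+18
R_max = 1.051863e+18^0.25 = 32025 m

32025 m


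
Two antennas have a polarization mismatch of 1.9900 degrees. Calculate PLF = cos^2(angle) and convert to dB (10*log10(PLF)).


PLF_linear = cos^2(1.9900 deg) = 0.9987942
PLF_dB = 10 * log10(0.9987942) = -5.240e-03 dB

-5.240e-03 dB


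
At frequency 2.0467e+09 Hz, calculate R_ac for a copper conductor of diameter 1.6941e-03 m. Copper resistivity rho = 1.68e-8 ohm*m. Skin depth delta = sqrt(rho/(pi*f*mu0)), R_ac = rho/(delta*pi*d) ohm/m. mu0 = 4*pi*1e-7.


delta = sqrt(1.68e-8 / (pi * 2.0467e+09 * 4*pi*1e-7)) = 1.441942e-06 m
R_ac = 1.68e-8 / (1.441942e-06 * pi * 1.6941e-03) = 2.189 ohm/m

2.189 ohm/m


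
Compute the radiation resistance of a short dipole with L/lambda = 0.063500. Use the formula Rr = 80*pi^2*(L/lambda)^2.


Rr = 80 * pi^2 * (0.063500)^2 = 80 * 9.869604 * 4.032250e-03 = 3.184 ohm

3.184 ohm


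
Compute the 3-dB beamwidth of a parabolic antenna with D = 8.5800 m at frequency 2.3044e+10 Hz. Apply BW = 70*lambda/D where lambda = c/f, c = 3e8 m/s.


lambda = c / f = 3.0000e+08 / 2.3044e+10 = 0.01301857 m
BW = 70 * 0.01301857 / 8.5800 = 0.1062 deg

0.1062 deg


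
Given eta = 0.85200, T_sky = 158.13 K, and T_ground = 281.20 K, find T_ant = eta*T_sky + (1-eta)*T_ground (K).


T_ant = 0.85200 * 158.13 + (1 - 0.85200) * 281.20 = 176.3 K

176.3 K


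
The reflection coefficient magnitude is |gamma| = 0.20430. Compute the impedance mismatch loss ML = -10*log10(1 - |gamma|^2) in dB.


ML = -10 * log10(1 - 0.20430^2) = -10 * log10(0.95826151) = 0.1852 dB

0.1852 dB


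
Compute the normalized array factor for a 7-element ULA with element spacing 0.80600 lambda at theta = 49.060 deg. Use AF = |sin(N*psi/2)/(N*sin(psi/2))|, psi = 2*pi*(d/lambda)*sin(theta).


psi = 2*pi*0.80600*sin(49.060 deg) = 3.825513 rad
AF = |sin(7*3.825513/2) / (7*sin(3.825513/2))| = 0.1112

0.1112


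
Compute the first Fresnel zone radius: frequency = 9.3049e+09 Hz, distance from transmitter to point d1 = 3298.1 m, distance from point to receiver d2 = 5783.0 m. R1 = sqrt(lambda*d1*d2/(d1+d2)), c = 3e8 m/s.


lambda = c / f = 3.0000e+08 / 9.3049e+09 = 0.03224108 m
R1 = sqrt(0.03224108 * 3298.1 * 5783.0 / (3298.1 + 5783.0)) = 8.229 m

8.229 m


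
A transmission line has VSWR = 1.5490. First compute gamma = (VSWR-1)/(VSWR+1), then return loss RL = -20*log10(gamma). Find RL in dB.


gamma = (1.5490 - 1) / (1.5490 + 1) = 0.2153786
RL = -20 * log10(0.2153786) = 13.34 dB

13.34 dB


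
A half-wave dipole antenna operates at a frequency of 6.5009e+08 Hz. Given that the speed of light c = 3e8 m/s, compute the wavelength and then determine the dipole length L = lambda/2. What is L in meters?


lambda = c / f = 3.0000e+08 / 6.5009e+08 = 0.4614746 m
L = lambda / 2 = 0.4614746 / 2 = 0.2307 m

0.2307 m


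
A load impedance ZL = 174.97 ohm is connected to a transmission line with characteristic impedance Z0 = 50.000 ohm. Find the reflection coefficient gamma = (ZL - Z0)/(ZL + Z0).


gamma = (174.97 - 50.000) / (174.97 + 50.000) = 0.5555

0.5555


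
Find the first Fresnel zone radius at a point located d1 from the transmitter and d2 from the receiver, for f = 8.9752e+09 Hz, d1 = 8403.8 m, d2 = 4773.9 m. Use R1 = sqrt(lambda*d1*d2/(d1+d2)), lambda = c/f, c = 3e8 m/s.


lambda = c / f = 3.0000e+08 / 8.9752e+09 = 0.03342544 m
R1 = sqrt(0.03342544 * 8403.8 * 4773.9 / (8403.8 + 4773.9)) = 10.09 m

10.09 m


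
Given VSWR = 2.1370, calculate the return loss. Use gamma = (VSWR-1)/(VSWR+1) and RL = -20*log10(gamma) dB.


gamma = (2.1370 - 1) / (2.1370 + 1) = 0.3624482
RL = -20 * log10(0.3624482) = 8.815 dB

8.815 dB


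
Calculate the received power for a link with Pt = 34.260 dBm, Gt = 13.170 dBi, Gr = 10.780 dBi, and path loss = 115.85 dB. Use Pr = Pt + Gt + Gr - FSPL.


Pr = 34.260 + 13.170 + 10.780 - 115.85 = -57.64 dBm

-57.64 dBm


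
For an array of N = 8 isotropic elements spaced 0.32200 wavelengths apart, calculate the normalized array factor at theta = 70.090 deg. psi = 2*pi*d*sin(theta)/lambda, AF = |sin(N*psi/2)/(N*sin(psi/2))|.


psi = 2*pi*0.32200*sin(70.090 deg) = 1.902257 rad
AF = |sin(8*1.902257/2) / (8*sin(1.902257/2))| = 0.1490

0.1490


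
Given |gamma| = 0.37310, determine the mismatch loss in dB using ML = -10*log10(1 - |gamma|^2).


ML = -10 * log10(1 - 0.37310^2) = -10 * log10(0.86079639) = 0.6510 dB

0.6510 dB


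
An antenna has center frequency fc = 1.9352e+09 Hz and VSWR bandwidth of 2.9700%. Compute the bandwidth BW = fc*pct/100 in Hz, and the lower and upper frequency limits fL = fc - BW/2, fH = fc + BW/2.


BW = 1.9352e+09 * 2.9700/100 = 5.747544e+07 Hz
fL = 1.9352e+09 - 5.747544e+07/2 = 1.906e+09 Hz
fH = 1.9352e+09 + 5.747544e+07/2 = 1.964e+09 Hz

BW=5.748e+07 Hz, fL=1.906e+09 Hz, fH=1.964e+09 Hz


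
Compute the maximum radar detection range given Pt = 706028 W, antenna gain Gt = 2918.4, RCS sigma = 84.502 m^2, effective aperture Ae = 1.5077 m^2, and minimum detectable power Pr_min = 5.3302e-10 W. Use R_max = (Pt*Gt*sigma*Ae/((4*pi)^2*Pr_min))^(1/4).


R^4 = 706028*2918.4*84.502*1.5077 / ((4*pi)^2 * 5.3302e-10) = 3.118785e+18
R_max = 3.118785e+18^0.25 = 42024 m

42024 m


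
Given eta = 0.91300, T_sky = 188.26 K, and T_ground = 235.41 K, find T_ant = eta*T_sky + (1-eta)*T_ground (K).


T_ant = 0.91300 * 188.26 + (1 - 0.91300) * 235.41 = 192.4 K

192.4 K


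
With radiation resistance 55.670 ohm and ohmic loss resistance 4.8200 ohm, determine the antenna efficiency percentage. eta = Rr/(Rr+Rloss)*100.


eta = 55.670 / (55.670 + 4.8200) * 100 = 92.03%

92.03%


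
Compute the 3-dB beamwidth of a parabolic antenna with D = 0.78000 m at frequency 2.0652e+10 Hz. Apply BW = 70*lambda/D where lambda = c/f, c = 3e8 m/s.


lambda = c / f = 3.0000e+08 / 2.0652e+10 = 0.01452644 m
BW = 70 * 0.01452644 / 0.78000 = 1.304 deg

1.304 deg


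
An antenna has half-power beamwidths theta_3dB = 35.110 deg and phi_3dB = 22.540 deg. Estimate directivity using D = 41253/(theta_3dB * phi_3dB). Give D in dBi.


D_linear = 41253 / (35.110 * 22.540) = 52.12797
D_dBi = 10 * log10(52.12797) = 17.17 dBi

17.17 dBi


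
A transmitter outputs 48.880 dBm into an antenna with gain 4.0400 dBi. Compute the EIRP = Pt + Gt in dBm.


EIRP = Pt + Gt = 48.880 + 4.0400 = 52.92 dBm

52.92 dBm


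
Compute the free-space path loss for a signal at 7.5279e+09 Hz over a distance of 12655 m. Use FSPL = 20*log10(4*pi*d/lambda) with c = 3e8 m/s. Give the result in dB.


lambda = c / f = 3.0000e+08 / 7.5279e+09 = 0.03985175 m
FSPL = 20 * log10(4*pi*12655/0.03985175) = 132.0 dB

132.0 dB


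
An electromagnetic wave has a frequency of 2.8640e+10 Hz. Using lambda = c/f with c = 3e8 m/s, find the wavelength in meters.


lambda = c / f = 3.0000e+08 / 2.8640e+10 = 0.01047 m

0.01047 m


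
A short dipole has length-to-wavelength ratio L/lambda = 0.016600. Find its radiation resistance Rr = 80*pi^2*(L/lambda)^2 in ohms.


Rr = 80 * pi^2 * (0.016600)^2 = 80 * 9.869604 * 2.755600e-04 = 0.2176 ohm

0.2176 ohm


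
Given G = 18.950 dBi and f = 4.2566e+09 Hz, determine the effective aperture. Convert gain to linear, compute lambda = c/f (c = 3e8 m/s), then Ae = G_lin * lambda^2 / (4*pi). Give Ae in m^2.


lambda = c / f = 3.0000e+08 / 4.2566e+09 = 0.07047879 m
G_linear = 10^(18.950/10) = 78.52356
Ae = G_linear * lambda^2 / (4*pi) = 78.52356 * 0.07047879^2 / (4*pi) = 0.03104 m^2

0.03104 m^2


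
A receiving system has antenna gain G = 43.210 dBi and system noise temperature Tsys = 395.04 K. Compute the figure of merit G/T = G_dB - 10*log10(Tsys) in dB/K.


G/T = 43.210 - 10*log10(395.04) = 43.210 - 25.96641 = 17.24 dB/K

17.24 dB/K


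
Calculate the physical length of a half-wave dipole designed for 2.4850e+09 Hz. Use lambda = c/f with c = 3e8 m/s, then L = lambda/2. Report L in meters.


lambda = c / f = 3.0000e+08 / 2.4850e+09 = 0.1207243 m
L = lambda / 2 = 0.1207243 / 2 = 0.06036 m

0.06036 m


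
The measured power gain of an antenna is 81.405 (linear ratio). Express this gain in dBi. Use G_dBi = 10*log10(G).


G_dBi = 10 * log10(81.405) = 19.11 dBi

19.11 dBi


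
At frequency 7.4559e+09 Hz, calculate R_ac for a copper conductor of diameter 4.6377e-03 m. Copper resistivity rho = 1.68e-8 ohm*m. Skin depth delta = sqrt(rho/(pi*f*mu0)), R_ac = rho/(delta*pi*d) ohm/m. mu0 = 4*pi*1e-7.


delta = sqrt(1.68e-8 / (pi * 7.4559e+09 * 4*pi*1e-7)) = 7.554831e-07 m
R_ac = 1.68e-8 / (7.554831e-07 * pi * 4.6377e-03) = 1.526 ohm/m

1.526 ohm/m


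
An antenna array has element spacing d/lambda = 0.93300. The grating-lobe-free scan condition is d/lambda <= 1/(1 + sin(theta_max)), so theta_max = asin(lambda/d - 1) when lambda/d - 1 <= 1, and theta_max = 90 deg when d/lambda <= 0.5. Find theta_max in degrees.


lambda/d - 1 = 1/0.93300 - 1 = 0.07181136
theta_max = asin(0.07181136) = 4.118 deg

4.118 deg


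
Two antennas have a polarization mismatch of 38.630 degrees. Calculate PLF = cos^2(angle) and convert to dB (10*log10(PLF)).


PLF_linear = cos^2(38.630 deg) = 0.6102636
PLF_dB = 10 * log10(0.6102636) = -2.145 dB

-2.145 dB


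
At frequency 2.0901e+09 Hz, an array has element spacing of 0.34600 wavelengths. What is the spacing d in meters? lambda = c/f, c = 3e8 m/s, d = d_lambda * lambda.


lambda = c / f = 3.0000e+08 / 2.0901e+09 = 0.1435338 m
d = 0.34600 * 0.1435338 = 0.04966 m

0.04966 m


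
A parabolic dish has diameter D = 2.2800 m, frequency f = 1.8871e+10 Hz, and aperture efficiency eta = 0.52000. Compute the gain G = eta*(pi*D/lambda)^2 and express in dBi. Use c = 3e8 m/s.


lambda = c / f = 3.0000e+08 / 1.8871e+10 = 0.01589741 m
G_linear = 0.52000 * (pi * 2.2800 / 0.01589741)^2 = 105565.0
G_dBi = 10 * log10(105565.0) = 50.24 dBi

50.24 dBi


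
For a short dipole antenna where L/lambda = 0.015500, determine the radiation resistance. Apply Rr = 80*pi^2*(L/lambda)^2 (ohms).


Rr = 80 * pi^2 * (0.015500)^2 = 80 * 9.869604 * 2.402500e-04 = 0.1897 ohm

0.1897 ohm


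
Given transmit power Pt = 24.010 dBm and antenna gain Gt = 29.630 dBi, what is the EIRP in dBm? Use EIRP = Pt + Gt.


EIRP = Pt + Gt = 24.010 + 29.630 = 53.64 dBm

53.64 dBm


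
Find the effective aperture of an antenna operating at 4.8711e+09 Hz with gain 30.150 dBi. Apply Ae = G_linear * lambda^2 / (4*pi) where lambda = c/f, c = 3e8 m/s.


lambda = c / f = 3.0000e+08 / 4.8711e+09 = 0.06158773 m
G_linear = 10^(30.150/10) = 1035.142
Ae = G_linear * lambda^2 / (4*pi) = 1035.142 * 0.06158773^2 / (4*pi) = 0.3124 m^2

0.3124 m^2


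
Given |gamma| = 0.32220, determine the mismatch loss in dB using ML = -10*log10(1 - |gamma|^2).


ML = -10 * log10(1 - 0.32220^2) = -10 * log10(0.89618716) = 0.4760 dB

0.4760 dB


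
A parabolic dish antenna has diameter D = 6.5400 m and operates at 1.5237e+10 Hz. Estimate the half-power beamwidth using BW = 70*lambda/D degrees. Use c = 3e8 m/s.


lambda = c / f = 3.0000e+08 / 1.5237e+10 = 0.01968892 m
BW = 70 * 0.01968892 / 6.5400 = 0.2107 deg

0.2107 deg


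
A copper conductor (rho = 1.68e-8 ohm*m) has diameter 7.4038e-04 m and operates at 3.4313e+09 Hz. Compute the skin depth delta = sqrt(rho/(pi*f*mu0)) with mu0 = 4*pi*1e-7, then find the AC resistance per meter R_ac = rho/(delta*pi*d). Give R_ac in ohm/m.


delta = sqrt(1.68e-8 / (pi * 3.4313e+09 * 4*pi*1e-7)) = 1.113642e-06 m
R_ac = 1.68e-8 / (1.113642e-06 * pi * 7.4038e-04) = 6.486 ohm/m

6.486 ohm/m


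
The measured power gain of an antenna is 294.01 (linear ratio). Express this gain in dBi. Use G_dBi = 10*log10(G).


G_dBi = 10 * log10(294.01) = 24.68 dBi

24.68 dBi


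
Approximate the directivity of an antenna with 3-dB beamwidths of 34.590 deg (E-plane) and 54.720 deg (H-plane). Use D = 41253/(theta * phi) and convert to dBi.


D_linear = 41253 / (34.590 * 54.720) = 21.79510
D_dBi = 10 * log10(21.79510) = 13.38 dBi

13.38 dBi


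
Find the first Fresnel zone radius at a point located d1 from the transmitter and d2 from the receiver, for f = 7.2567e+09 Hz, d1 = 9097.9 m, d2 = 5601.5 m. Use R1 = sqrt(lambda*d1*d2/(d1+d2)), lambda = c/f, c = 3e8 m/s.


lambda = c / f = 3.0000e+08 / 7.2567e+09 = 0.04134111 m
R1 = sqrt(0.04134111 * 9097.9 * 5601.5 / (9097.9 + 5601.5)) = 11.97 m

11.97 m


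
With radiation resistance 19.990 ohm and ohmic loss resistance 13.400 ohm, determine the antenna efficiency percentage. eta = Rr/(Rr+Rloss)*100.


eta = 19.990 / (19.990 + 13.400) * 100 = 59.87%

59.87%


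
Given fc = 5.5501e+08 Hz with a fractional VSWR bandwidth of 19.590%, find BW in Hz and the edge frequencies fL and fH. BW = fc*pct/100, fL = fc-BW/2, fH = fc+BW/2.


BW = 5.5501e+08 * 19.590/100 = 1.087265e+08 Hz
fL = 5.5501e+08 - 1.087265e+08/2 = 5.006e+08 Hz
fH = 5.5501e+08 + 1.087265e+08/2 = 6.094e+08 Hz

BW=1.087e+08 Hz, fL=5.006e+08 Hz, fH=6.094e+08 Hz


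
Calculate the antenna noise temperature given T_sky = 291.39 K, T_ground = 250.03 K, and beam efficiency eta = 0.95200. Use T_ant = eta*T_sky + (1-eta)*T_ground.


T_ant = 0.95200 * 291.39 + (1 - 0.95200) * 250.03 = 289.4 K

289.4 K


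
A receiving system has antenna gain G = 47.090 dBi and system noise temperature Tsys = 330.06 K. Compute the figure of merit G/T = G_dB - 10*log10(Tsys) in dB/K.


G/T = 47.090 - 10*log10(330.06) = 47.090 - 25.18593 = 21.90 dB/K

21.90 dB/K


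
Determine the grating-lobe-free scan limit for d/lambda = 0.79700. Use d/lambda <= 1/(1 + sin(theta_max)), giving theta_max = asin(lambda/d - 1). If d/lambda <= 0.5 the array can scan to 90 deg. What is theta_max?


lambda/d - 1 = 1/0.79700 - 1 = 0.2547051
theta_max = asin(0.2547051) = 14.76 deg

14.76 deg


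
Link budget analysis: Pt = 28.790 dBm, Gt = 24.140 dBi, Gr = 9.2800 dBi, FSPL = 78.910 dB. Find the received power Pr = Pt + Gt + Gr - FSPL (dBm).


Pr = 28.790 + 24.140 + 9.2800 - 78.910 = -16.70 dBm

-16.70 dBm


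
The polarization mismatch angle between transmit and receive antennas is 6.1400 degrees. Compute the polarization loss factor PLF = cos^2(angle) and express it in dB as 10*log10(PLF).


PLF_linear = cos^2(6.1400 deg) = 0.9885599
PLF_dB = 10 * log10(0.9885599) = -0.04997 dB

-0.04997 dB


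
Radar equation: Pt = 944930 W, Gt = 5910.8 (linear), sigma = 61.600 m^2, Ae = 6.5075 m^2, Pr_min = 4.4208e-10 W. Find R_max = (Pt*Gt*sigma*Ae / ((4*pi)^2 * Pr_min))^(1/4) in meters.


R^4 = 944930*5910.8*61.600*6.5075 / ((4*pi)^2 * 4.4208e-10) = 3.207157e+19
R_max = 3.207157e+19^0.25 = 75254 m

75254 m


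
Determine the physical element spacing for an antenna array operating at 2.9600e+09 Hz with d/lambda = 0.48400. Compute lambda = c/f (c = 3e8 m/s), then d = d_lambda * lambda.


lambda = c / f = 3.0000e+08 / 2.9600e+09 = 0.1013514 m
d = 0.48400 * 0.1013514 = 0.04905 m

0.04905 m


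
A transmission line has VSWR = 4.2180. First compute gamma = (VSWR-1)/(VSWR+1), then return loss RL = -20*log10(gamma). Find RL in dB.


gamma = (4.2180 - 1) / (4.2180 + 1) = 0.6167114
RL = -20 * log10(0.6167114) = 4.198 dB

4.198 dB


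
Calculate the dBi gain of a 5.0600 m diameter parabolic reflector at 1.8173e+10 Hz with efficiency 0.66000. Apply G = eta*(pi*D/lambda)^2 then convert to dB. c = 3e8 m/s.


lambda = c / f = 3.0000e+08 / 1.8173e+10 = 0.01650801 m
G_linear = 0.66000 * (pi * 5.0600 / 0.01650801)^2 = 612005.4
G_dBi = 10 * log10(612005.4) = 57.87 dBi

57.87 dBi


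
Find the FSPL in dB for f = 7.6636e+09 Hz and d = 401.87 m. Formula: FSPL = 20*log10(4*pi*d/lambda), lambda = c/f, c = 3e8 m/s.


lambda = c / f = 3.0000e+08 / 7.6636e+09 = 0.03914609 m
FSPL = 20 * log10(4*pi*401.87/0.03914609) = 102.2 dB

102.2 dB


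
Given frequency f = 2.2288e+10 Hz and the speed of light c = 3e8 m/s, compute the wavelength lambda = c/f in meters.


lambda = c / f = 3.0000e+08 / 2.2288e+10 = 0.01346 m

0.01346 m


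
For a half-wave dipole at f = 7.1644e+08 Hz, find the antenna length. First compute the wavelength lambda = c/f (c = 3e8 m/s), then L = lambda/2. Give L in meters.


lambda = c / f = 3.0000e+08 / 7.1644e+08 = 0.4187371 m
L = lambda / 2 = 0.4187371 / 2 = 0.2094 m

0.2094 m


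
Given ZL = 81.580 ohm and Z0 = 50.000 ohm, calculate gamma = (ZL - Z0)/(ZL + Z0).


gamma = (81.580 - 50.000) / (81.580 + 50.000) = 0.2400

0.2400


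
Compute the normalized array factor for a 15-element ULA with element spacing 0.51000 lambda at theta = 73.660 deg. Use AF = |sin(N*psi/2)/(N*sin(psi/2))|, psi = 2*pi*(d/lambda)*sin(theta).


psi = 2*pi*0.51000*sin(73.660 deg) = 3.074995 rad
AF = |sin(15*3.074995/2) / (15*sin(3.074995/2))| = 0.05855

0.05855


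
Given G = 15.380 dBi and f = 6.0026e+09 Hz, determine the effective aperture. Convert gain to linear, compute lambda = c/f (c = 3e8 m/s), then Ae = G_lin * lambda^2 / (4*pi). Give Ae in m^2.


lambda = c / f = 3.0000e+08 / 6.0026e+09 = 0.04997834 m
G_linear = 10^(15.380/10) = 34.51437
Ae = G_linear * lambda^2 / (4*pi) = 34.51437 * 0.04997834^2 / (4*pi) = 6.860e-03 m^2

6.860e-03 m^2


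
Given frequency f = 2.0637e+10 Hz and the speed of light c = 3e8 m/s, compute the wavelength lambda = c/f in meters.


lambda = c / f = 3.0000e+08 / 2.0637e+10 = 0.01454 m

0.01454 m


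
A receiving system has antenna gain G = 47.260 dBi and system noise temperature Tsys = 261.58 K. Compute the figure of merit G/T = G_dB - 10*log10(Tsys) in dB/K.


G/T = 47.260 - 10*log10(261.58) = 47.260 - 24.17605 = 23.08 dB/K

23.08 dB/K


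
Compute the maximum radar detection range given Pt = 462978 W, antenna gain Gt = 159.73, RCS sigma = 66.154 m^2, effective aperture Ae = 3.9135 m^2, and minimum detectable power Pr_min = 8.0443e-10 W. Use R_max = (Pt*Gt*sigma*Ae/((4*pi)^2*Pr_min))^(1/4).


R^4 = 462978*159.73*66.154*3.9135 / ((4*pi)^2 * 8.0443e-10) = 1.507163e+17
R_max = 1.507163e+17^0.25 = 19703 m

19703 m


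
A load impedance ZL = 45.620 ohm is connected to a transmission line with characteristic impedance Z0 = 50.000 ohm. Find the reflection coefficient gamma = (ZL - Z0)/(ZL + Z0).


gamma = (45.620 - 50.000) / (45.620 + 50.000) = -0.04581

-0.04581


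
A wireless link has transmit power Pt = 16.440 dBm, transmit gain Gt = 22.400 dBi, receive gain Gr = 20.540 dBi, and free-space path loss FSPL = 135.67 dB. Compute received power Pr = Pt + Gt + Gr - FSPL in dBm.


Pr = 16.440 + 22.400 + 20.540 - 135.67 = -76.29 dBm

-76.29 dBm


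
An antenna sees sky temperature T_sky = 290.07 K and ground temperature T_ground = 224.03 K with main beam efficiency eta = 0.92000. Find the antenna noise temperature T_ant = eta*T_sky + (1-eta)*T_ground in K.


T_ant = 0.92000 * 290.07 + (1 - 0.92000) * 224.03 = 284.8 K

284.8 K


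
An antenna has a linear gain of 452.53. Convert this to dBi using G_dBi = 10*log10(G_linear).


G_dBi = 10 * log10(452.53) = 26.56 dBi

26.56 dBi


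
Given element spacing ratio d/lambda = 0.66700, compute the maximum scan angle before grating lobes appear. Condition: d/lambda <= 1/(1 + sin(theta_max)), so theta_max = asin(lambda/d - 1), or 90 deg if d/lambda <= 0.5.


lambda/d - 1 = 1/0.66700 - 1 = 0.4992504
theta_max = asin(0.4992504) = 29.95 deg

29.95 deg


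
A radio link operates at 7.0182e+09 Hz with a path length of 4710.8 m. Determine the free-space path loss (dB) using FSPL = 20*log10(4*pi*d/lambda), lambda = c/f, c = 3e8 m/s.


lambda = c / f = 3.0000e+08 / 7.0182e+09 = 0.04274600 m
FSPL = 20 * log10(4*pi*4710.8/0.04274600) = 122.8 dB

122.8 dB


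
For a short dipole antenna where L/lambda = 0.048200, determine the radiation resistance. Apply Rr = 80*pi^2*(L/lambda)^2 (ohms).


Rr = 80 * pi^2 * (0.048200)^2 = 80 * 9.869604 * 2.323240e-03 = 1.834 ohm

1.834 ohm


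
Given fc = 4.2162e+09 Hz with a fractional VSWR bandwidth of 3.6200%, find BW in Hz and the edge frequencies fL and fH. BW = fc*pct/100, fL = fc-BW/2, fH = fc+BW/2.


BW = 4.2162e+09 * 3.6200/100 = 1.526264e+08 Hz
fL = 4.2162e+09 - 1.526264e+08/2 = 4.140e+09 Hz
fH = 4.2162e+09 + 1.526264e+08/2 = 4.293e+09 Hz

BW=1.526e+08 Hz, fL=4.140e+09 Hz, fH=4.293e+09 Hz


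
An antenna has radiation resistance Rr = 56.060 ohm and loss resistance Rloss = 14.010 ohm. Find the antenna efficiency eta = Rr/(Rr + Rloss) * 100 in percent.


eta = 56.060 / (56.060 + 14.010) * 100 = 80.01%

80.01%


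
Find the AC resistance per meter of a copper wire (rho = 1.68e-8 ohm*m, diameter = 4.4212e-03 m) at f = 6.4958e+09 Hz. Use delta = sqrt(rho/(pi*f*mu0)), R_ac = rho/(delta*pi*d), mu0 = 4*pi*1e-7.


delta = sqrt(1.68e-8 / (pi * 6.4958e+09 * 4*pi*1e-7)) = 8.093911e-07 m
R_ac = 1.68e-8 / (8.093911e-07 * pi * 4.4212e-03) = 1.494 ohm/m

1.494 ohm/m


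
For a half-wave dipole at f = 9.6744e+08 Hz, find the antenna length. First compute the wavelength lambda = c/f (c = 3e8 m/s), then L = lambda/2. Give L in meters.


lambda = c / f = 3.0000e+08 / 9.6744e+08 = 0.3100968 m
L = lambda / 2 = 0.3100968 / 2 = 0.1550 m

0.1550 m


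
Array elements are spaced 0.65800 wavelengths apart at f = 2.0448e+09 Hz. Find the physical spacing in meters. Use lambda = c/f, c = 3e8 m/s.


lambda = c / f = 3.0000e+08 / 2.0448e+09 = 0.1467136 m
d = 0.65800 * 0.1467136 = 0.09654 m

0.09654 m


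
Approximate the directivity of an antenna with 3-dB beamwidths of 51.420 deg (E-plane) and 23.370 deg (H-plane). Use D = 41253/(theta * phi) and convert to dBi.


D_linear = 41253 / (51.420 * 23.370) = 34.32928
D_dBi = 10 * log10(34.32928) = 15.36 dBi

15.36 dBi


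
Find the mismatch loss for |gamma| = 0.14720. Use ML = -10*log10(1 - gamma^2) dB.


ML = -10 * log10(1 - 0.14720^2) = -10 * log10(0.97833216) = 0.09514 dB

0.09514 dB


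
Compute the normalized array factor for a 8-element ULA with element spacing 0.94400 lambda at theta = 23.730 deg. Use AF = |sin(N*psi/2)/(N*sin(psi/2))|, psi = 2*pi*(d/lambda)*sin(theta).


psi = 2*pi*0.94400*sin(23.730 deg) = 2.386927 rad
AF = |sin(8*2.386927/2) / (8*sin(2.386927/2))| = 0.01649

0.01649


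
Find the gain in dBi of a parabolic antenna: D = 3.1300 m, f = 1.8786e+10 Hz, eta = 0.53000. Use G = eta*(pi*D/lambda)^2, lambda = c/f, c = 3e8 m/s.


lambda = c / f = 3.0000e+08 / 1.8786e+10 = 0.01596934 m
G_linear = 0.53000 * (pi * 3.1300 / 0.01596934)^2 = 200951.1
G_dBi = 10 * log10(200951.1) = 53.03 dBi

53.03 dBi


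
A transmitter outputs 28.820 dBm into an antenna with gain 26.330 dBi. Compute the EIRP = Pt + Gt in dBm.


EIRP = Pt + Gt = 28.820 + 26.330 = 55.15 dBm

55.15 dBm


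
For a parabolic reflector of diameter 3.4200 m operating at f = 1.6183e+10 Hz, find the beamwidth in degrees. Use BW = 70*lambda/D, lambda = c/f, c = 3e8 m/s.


lambda = c / f = 3.0000e+08 / 1.6183e+10 = 0.01853797 m
BW = 70 * 0.01853797 / 3.4200 = 0.3794 deg

0.3794 deg


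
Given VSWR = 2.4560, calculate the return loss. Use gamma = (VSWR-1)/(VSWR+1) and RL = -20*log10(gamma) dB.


gamma = (2.4560 - 1) / (2.4560 + 1) = 0.4212963
RL = -20 * log10(0.4212963) = 7.508 dB

7.508 dB


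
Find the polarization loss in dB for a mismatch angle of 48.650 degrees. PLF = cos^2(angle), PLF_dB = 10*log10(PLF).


PLF_linear = cos^2(48.650 deg) = 0.4364677
PLF_dB = 10 * log10(0.4364677) = -3.600 dB

-3.600 dB


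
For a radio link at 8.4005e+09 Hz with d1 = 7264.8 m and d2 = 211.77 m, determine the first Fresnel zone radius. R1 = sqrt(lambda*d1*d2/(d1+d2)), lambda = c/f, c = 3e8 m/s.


lambda = c / f = 3.0000e+08 / 8.4005e+09 = 0.03571216 m
R1 = sqrt(0.03571216 * 7264.8 * 211.77 / (7264.8 + 211.77)) = 2.711 m

2.711 m


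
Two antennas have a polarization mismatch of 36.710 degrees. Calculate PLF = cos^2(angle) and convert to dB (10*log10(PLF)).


PLF_linear = cos^2(36.710 deg) = 0.6426769
PLF_dB = 10 * log10(0.6426769) = -1.920 dB

-1.920 dB


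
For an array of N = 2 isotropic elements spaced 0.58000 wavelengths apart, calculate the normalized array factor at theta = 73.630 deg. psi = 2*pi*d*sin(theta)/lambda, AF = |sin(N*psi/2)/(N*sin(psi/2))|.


psi = 2*pi*0.58000*sin(73.630 deg) = 3.496516 rad
AF = |sin(2*3.496516/2) / (2*sin(3.496516/2))| = 0.1765

0.1765


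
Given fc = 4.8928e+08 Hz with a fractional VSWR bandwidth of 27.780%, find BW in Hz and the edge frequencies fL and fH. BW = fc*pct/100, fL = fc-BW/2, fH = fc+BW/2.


BW = 4.8928e+08 * 27.780/100 = 1.359220e+08 Hz
fL = 4.8928e+08 - 1.359220e+08/2 = 4.213e+08 Hz
fH = 4.8928e+08 + 1.359220e+08/2 = 5.572e+08 Hz

BW=1.359e+08 Hz, fL=4.213e+08 Hz, fH=5.572e+08 Hz


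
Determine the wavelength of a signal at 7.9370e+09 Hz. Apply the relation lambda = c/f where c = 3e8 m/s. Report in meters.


lambda = c / f = 3.0000e+08 / 7.9370e+09 = 0.03780 m

0.03780 m


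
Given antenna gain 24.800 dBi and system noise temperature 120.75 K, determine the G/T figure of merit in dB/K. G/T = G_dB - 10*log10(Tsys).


G/T = 24.800 - 10*log10(120.75) = 24.800 - 20.81887 = 3.981 dB/K

3.981 dB/K


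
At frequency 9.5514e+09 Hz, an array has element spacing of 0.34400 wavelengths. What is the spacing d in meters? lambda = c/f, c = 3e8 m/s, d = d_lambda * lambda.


lambda = c / f = 3.0000e+08 / 9.5514e+09 = 0.03140901 m
d = 0.34400 * 0.03140901 = 0.01080 m

0.01080 m


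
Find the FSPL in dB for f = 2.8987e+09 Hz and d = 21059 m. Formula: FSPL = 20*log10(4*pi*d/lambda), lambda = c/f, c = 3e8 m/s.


lambda = c / f = 3.0000e+08 / 2.8987e+09 = 0.1034947 m
FSPL = 20 * log10(4*pi*21059/0.1034947) = 128.2 dB

128.2 dB
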